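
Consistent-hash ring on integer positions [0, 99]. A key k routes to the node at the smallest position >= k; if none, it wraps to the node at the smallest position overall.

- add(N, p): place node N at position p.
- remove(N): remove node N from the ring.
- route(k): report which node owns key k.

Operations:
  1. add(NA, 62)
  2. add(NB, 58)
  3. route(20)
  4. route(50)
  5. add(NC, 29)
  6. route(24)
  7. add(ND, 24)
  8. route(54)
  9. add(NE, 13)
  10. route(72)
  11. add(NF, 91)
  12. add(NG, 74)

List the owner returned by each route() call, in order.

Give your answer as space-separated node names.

Op 1: add NA@62 -> ring=[62:NA]
Op 2: add NB@58 -> ring=[58:NB,62:NA]
Op 3: route key 20: smallest pos >= 20 is 58 -> NB
Op 4: route key 50: smallest pos >= 50 is 58 -> NB
Op 5: add NC@29 -> ring=[29:NC,58:NB,62:NA]
Op 6: route key 24: smallest pos >= 24 is 29 -> NC
Op 7: add ND@24 -> ring=[24:ND,29:NC,58:NB,62:NA]
Op 8: route key 54: smallest pos >= 54 is 58 -> NB
Op 9: add NE@13 -> ring=[13:NE,24:ND,29:NC,58:NB,62:NA]
Op 10: route key 72: none >= 72, wrap to smallest pos 13 -> NE
Op 11: add NF@91 -> ring=[13:NE,24:ND,29:NC,58:NB,62:NA,91:NF]
Op 12: add NG@74 -> ring=[13:NE,24:ND,29:NC,58:NB,62:NA,74:NG,91:NF]

Answer: NB NB NC NB NE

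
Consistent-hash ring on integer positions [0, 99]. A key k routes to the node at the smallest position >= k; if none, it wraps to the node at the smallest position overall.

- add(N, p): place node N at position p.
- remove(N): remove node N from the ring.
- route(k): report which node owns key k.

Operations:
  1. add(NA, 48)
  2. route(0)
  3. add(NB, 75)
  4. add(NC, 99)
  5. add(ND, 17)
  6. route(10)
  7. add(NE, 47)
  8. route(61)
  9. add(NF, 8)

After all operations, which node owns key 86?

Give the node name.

Op 1: add NA@48 -> ring=[48:NA]
Op 2: route key 0: smallest pos >= 0 is 48 -> NA
Op 3: add NB@75 -> ring=[48:NA,75:NB]
Op 4: add NC@99 -> ring=[48:NA,75:NB,99:NC]
Op 5: add ND@17 -> ring=[17:ND,48:NA,75:NB,99:NC]
Op 6: route key 10: smallest pos >= 10 is 17 -> ND
Op 7: add NE@47 -> ring=[17:ND,47:NE,48:NA,75:NB,99:NC]
Op 8: route key 61: smallest pos >= 61 is 75 -> NB
Op 9: add NF@8 -> ring=[8:NF,17:ND,47:NE,48:NA,75:NB,99:NC]
Final route key 86: smallest pos >= 86 is 99 -> NC

Answer: NC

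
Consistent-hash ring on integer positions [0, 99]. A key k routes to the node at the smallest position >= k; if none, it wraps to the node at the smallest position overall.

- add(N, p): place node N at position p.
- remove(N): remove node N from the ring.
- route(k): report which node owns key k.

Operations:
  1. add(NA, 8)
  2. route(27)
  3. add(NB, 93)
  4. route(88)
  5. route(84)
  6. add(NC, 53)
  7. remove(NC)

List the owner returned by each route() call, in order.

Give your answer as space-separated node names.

Op 1: add NA@8 -> ring=[8:NA]
Op 2: route key 27: none >= 27, wrap to smallest pos 8 -> NA
Op 3: add NB@93 -> ring=[8:NA,93:NB]
Op 4: route key 88: smallest pos >= 88 is 93 -> NB
Op 5: route key 84: smallest pos >= 84 is 93 -> NB
Op 6: add NC@53 -> ring=[8:NA,53:NC,93:NB]
Op 7: remove NC -> ring=[8:NA,93:NB]

Answer: NA NB NB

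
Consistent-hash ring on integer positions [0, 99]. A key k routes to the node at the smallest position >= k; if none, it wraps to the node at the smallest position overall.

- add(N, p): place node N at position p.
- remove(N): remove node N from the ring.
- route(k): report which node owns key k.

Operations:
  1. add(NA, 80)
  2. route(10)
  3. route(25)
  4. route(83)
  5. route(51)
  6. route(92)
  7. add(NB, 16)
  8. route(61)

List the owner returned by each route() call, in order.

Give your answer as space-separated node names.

Op 1: add NA@80 -> ring=[80:NA]
Op 2: route key 10: smallest pos >= 10 is 80 -> NA
Op 3: route key 25: smallest pos >= 25 is 80 -> NA
Op 4: route key 83: none >= 83, wrap to smallest pos 80 -> NA
Op 5: route key 51: smallest pos >= 51 is 80 -> NA
Op 6: route key 92: none >= 92, wrap to smallest pos 80 -> NA
Op 7: add NB@16 -> ring=[16:NB,80:NA]
Op 8: route key 61: smallest pos >= 61 is 80 -> NA

Answer: NA NA NA NA NA NA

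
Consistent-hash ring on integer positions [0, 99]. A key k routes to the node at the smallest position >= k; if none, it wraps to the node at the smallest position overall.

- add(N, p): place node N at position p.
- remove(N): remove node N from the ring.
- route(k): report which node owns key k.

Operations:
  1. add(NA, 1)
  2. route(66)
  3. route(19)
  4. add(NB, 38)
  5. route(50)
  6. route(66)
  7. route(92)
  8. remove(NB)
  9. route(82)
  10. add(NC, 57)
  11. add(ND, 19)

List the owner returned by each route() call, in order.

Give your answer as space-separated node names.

Op 1: add NA@1 -> ring=[1:NA]
Op 2: route key 66: none >= 66, wrap to smallest pos 1 -> NA
Op 3: route key 19: none >= 19, wrap to smallest pos 1 -> NA
Op 4: add NB@38 -> ring=[1:NA,38:NB]
Op 5: route key 50: none >= 50, wrap to smallest pos 1 -> NA
Op 6: route key 66: none >= 66, wrap to smallest pos 1 -> NA
Op 7: route key 92: none >= 92, wrap to smallest pos 1 -> NA
Op 8: remove NB -> ring=[1:NA]
Op 9: route key 82: none >= 82, wrap to smallest pos 1 -> NA
Op 10: add NC@57 -> ring=[1:NA,57:NC]
Op 11: add ND@19 -> ring=[1:NA,19:ND,57:NC]

Answer: NA NA NA NA NA NA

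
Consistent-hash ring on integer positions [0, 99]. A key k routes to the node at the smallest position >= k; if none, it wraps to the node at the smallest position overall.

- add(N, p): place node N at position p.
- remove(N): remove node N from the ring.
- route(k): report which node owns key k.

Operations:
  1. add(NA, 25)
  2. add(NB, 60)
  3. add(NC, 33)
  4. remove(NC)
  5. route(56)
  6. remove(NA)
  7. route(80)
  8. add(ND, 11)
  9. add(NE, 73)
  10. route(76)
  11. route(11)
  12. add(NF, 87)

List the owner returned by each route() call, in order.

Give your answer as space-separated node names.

Op 1: add NA@25 -> ring=[25:NA]
Op 2: add NB@60 -> ring=[25:NA,60:NB]
Op 3: add NC@33 -> ring=[25:NA,33:NC,60:NB]
Op 4: remove NC -> ring=[25:NA,60:NB]
Op 5: route key 56: smallest pos >= 56 is 60 -> NB
Op 6: remove NA -> ring=[60:NB]
Op 7: route key 80: none >= 80, wrap to smallest pos 60 -> NB
Op 8: add ND@11 -> ring=[11:ND,60:NB]
Op 9: add NE@73 -> ring=[11:ND,60:NB,73:NE]
Op 10: route key 76: none >= 76, wrap to smallest pos 11 -> ND
Op 11: route key 11: smallest pos >= 11 is 11 -> ND
Op 12: add NF@87 -> ring=[11:ND,60:NB,73:NE,87:NF]

Answer: NB NB ND ND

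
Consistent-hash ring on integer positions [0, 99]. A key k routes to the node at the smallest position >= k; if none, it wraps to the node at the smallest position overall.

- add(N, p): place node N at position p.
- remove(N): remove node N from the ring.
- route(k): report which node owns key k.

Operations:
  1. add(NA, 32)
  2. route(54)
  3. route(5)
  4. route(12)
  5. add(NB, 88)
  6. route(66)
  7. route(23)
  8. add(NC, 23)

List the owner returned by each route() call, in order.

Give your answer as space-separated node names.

Op 1: add NA@32 -> ring=[32:NA]
Op 2: route key 54: none >= 54, wrap to smallest pos 32 -> NA
Op 3: route key 5: smallest pos >= 5 is 32 -> NA
Op 4: route key 12: smallest pos >= 12 is 32 -> NA
Op 5: add NB@88 -> ring=[32:NA,88:NB]
Op 6: route key 66: smallest pos >= 66 is 88 -> NB
Op 7: route key 23: smallest pos >= 23 is 32 -> NA
Op 8: add NC@23 -> ring=[23:NC,32:NA,88:NB]

Answer: NA NA NA NB NA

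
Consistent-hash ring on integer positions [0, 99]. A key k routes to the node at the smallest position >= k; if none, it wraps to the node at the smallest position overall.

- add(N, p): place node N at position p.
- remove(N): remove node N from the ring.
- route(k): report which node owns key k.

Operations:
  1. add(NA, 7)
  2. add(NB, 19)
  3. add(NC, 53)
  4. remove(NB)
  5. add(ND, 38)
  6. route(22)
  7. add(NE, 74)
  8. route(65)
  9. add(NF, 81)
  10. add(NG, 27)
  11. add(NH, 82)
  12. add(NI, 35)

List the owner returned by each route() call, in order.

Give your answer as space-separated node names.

Answer: ND NE

Derivation:
Op 1: add NA@7 -> ring=[7:NA]
Op 2: add NB@19 -> ring=[7:NA,19:NB]
Op 3: add NC@53 -> ring=[7:NA,19:NB,53:NC]
Op 4: remove NB -> ring=[7:NA,53:NC]
Op 5: add ND@38 -> ring=[7:NA,38:ND,53:NC]
Op 6: route key 22: smallest pos >= 22 is 38 -> ND
Op 7: add NE@74 -> ring=[7:NA,38:ND,53:NC,74:NE]
Op 8: route key 65: smallest pos >= 65 is 74 -> NE
Op 9: add NF@81 -> ring=[7:NA,38:ND,53:NC,74:NE,81:NF]
Op 10: add NG@27 -> ring=[7:NA,27:NG,38:ND,53:NC,74:NE,81:NF]
Op 11: add NH@82 -> ring=[7:NA,27:NG,38:ND,53:NC,74:NE,81:NF,82:NH]
Op 12: add NI@35 -> ring=[7:NA,27:NG,35:NI,38:ND,53:NC,74:NE,81:NF,82:NH]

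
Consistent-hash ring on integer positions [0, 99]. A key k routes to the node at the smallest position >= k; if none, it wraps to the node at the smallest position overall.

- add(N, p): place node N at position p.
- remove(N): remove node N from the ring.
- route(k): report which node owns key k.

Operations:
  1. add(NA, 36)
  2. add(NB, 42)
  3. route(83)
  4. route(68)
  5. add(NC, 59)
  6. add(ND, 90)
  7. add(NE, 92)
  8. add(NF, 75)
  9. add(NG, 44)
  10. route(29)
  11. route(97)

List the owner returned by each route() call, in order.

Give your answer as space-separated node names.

Answer: NA NA NA NA

Derivation:
Op 1: add NA@36 -> ring=[36:NA]
Op 2: add NB@42 -> ring=[36:NA,42:NB]
Op 3: route key 83: none >= 83, wrap to smallest pos 36 -> NA
Op 4: route key 68: none >= 68, wrap to smallest pos 36 -> NA
Op 5: add NC@59 -> ring=[36:NA,42:NB,59:NC]
Op 6: add ND@90 -> ring=[36:NA,42:NB,59:NC,90:ND]
Op 7: add NE@92 -> ring=[36:NA,42:NB,59:NC,90:ND,92:NE]
Op 8: add NF@75 -> ring=[36:NA,42:NB,59:NC,75:NF,90:ND,92:NE]
Op 9: add NG@44 -> ring=[36:NA,42:NB,44:NG,59:NC,75:NF,90:ND,92:NE]
Op 10: route key 29: smallest pos >= 29 is 36 -> NA
Op 11: route key 97: none >= 97, wrap to smallest pos 36 -> NA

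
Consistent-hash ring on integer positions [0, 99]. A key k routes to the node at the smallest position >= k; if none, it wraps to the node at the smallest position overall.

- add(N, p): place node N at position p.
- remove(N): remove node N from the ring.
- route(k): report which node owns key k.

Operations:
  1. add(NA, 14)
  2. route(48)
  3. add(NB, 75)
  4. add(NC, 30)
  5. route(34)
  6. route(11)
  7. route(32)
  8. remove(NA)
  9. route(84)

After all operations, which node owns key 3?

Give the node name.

Op 1: add NA@14 -> ring=[14:NA]
Op 2: route key 48: none >= 48, wrap to smallest pos 14 -> NA
Op 3: add NB@75 -> ring=[14:NA,75:NB]
Op 4: add NC@30 -> ring=[14:NA,30:NC,75:NB]
Op 5: route key 34: smallest pos >= 34 is 75 -> NB
Op 6: route key 11: smallest pos >= 11 is 14 -> NA
Op 7: route key 32: smallest pos >= 32 is 75 -> NB
Op 8: remove NA -> ring=[30:NC,75:NB]
Op 9: route key 84: none >= 84, wrap to smallest pos 30 -> NC
Final route key 3: smallest pos >= 3 is 30 -> NC

Answer: NC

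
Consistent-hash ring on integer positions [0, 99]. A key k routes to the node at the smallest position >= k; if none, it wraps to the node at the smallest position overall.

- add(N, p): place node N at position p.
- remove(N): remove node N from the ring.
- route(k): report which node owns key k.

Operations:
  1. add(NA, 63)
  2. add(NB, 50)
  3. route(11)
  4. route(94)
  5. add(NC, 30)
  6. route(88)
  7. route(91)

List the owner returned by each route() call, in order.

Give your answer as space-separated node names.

Op 1: add NA@63 -> ring=[63:NA]
Op 2: add NB@50 -> ring=[50:NB,63:NA]
Op 3: route key 11: smallest pos >= 11 is 50 -> NB
Op 4: route key 94: none >= 94, wrap to smallest pos 50 -> NB
Op 5: add NC@30 -> ring=[30:NC,50:NB,63:NA]
Op 6: route key 88: none >= 88, wrap to smallest pos 30 -> NC
Op 7: route key 91: none >= 91, wrap to smallest pos 30 -> NC

Answer: NB NB NC NC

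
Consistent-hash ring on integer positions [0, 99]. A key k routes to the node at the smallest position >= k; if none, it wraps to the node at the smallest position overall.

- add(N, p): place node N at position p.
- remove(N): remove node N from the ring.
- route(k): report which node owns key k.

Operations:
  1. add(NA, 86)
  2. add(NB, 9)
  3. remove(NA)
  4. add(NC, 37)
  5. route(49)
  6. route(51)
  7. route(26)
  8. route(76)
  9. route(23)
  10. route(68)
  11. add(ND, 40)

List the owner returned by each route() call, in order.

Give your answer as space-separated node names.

Op 1: add NA@86 -> ring=[86:NA]
Op 2: add NB@9 -> ring=[9:NB,86:NA]
Op 3: remove NA -> ring=[9:NB]
Op 4: add NC@37 -> ring=[9:NB,37:NC]
Op 5: route key 49: none >= 49, wrap to smallest pos 9 -> NB
Op 6: route key 51: none >= 51, wrap to smallest pos 9 -> NB
Op 7: route key 26: smallest pos >= 26 is 37 -> NC
Op 8: route key 76: none >= 76, wrap to smallest pos 9 -> NB
Op 9: route key 23: smallest pos >= 23 is 37 -> NC
Op 10: route key 68: none >= 68, wrap to smallest pos 9 -> NB
Op 11: add ND@40 -> ring=[9:NB,37:NC,40:ND]

Answer: NB NB NC NB NC NB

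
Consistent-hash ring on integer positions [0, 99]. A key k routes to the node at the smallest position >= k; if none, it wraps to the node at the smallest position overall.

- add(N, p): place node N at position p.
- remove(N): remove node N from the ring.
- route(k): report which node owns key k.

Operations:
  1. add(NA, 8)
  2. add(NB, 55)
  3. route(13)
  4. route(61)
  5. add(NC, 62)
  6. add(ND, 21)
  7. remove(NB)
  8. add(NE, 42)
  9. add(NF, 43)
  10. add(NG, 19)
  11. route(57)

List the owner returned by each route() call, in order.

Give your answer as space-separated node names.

Answer: NB NA NC

Derivation:
Op 1: add NA@8 -> ring=[8:NA]
Op 2: add NB@55 -> ring=[8:NA,55:NB]
Op 3: route key 13: smallest pos >= 13 is 55 -> NB
Op 4: route key 61: none >= 61, wrap to smallest pos 8 -> NA
Op 5: add NC@62 -> ring=[8:NA,55:NB,62:NC]
Op 6: add ND@21 -> ring=[8:NA,21:ND,55:NB,62:NC]
Op 7: remove NB -> ring=[8:NA,21:ND,62:NC]
Op 8: add NE@42 -> ring=[8:NA,21:ND,42:NE,62:NC]
Op 9: add NF@43 -> ring=[8:NA,21:ND,42:NE,43:NF,62:NC]
Op 10: add NG@19 -> ring=[8:NA,19:NG,21:ND,42:NE,43:NF,62:NC]
Op 11: route key 57: smallest pos >= 57 is 62 -> NC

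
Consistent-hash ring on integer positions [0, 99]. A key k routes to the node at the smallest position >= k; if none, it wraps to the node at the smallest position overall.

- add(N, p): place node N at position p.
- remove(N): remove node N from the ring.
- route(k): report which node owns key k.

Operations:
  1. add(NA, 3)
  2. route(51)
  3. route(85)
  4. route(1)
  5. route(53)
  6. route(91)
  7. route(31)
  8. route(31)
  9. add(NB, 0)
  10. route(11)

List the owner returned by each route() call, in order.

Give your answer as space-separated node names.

Answer: NA NA NA NA NA NA NA NB

Derivation:
Op 1: add NA@3 -> ring=[3:NA]
Op 2: route key 51: none >= 51, wrap to smallest pos 3 -> NA
Op 3: route key 85: none >= 85, wrap to smallest pos 3 -> NA
Op 4: route key 1: smallest pos >= 1 is 3 -> NA
Op 5: route key 53: none >= 53, wrap to smallest pos 3 -> NA
Op 6: route key 91: none >= 91, wrap to smallest pos 3 -> NA
Op 7: route key 31: none >= 31, wrap to smallest pos 3 -> NA
Op 8: route key 31: none >= 31, wrap to smallest pos 3 -> NA
Op 9: add NB@0 -> ring=[0:NB,3:NA]
Op 10: route key 11: none >= 11, wrap to smallest pos 0 -> NB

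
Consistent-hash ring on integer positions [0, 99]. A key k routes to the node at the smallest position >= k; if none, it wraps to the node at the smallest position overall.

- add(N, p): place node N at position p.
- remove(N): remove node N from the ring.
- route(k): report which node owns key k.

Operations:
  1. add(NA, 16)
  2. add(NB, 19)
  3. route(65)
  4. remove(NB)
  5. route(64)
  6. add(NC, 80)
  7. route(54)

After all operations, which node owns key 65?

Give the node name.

Answer: NC

Derivation:
Op 1: add NA@16 -> ring=[16:NA]
Op 2: add NB@19 -> ring=[16:NA,19:NB]
Op 3: route key 65: none >= 65, wrap to smallest pos 16 -> NA
Op 4: remove NB -> ring=[16:NA]
Op 5: route key 64: none >= 64, wrap to smallest pos 16 -> NA
Op 6: add NC@80 -> ring=[16:NA,80:NC]
Op 7: route key 54: smallest pos >= 54 is 80 -> NC
Final route key 65: smallest pos >= 65 is 80 -> NC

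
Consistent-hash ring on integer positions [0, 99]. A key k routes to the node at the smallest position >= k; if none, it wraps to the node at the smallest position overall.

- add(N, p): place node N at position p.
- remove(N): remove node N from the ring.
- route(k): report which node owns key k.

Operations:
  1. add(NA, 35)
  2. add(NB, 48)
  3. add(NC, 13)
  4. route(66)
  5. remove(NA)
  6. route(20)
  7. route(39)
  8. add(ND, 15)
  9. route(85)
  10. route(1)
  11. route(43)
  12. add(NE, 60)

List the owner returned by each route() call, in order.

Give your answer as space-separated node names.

Answer: NC NB NB NC NC NB

Derivation:
Op 1: add NA@35 -> ring=[35:NA]
Op 2: add NB@48 -> ring=[35:NA,48:NB]
Op 3: add NC@13 -> ring=[13:NC,35:NA,48:NB]
Op 4: route key 66: none >= 66, wrap to smallest pos 13 -> NC
Op 5: remove NA -> ring=[13:NC,48:NB]
Op 6: route key 20: smallest pos >= 20 is 48 -> NB
Op 7: route key 39: smallest pos >= 39 is 48 -> NB
Op 8: add ND@15 -> ring=[13:NC,15:ND,48:NB]
Op 9: route key 85: none >= 85, wrap to smallest pos 13 -> NC
Op 10: route key 1: smallest pos >= 1 is 13 -> NC
Op 11: route key 43: smallest pos >= 43 is 48 -> NB
Op 12: add NE@60 -> ring=[13:NC,15:ND,48:NB,60:NE]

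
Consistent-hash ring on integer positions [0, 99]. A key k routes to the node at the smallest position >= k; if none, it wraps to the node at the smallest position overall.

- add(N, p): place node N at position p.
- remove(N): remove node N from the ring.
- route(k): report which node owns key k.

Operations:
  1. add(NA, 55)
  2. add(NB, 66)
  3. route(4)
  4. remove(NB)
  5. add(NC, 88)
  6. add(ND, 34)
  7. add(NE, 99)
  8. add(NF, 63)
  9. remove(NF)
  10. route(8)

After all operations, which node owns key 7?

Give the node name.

Answer: ND

Derivation:
Op 1: add NA@55 -> ring=[55:NA]
Op 2: add NB@66 -> ring=[55:NA,66:NB]
Op 3: route key 4: smallest pos >= 4 is 55 -> NA
Op 4: remove NB -> ring=[55:NA]
Op 5: add NC@88 -> ring=[55:NA,88:NC]
Op 6: add ND@34 -> ring=[34:ND,55:NA,88:NC]
Op 7: add NE@99 -> ring=[34:ND,55:NA,88:NC,99:NE]
Op 8: add NF@63 -> ring=[34:ND,55:NA,63:NF,88:NC,99:NE]
Op 9: remove NF -> ring=[34:ND,55:NA,88:NC,99:NE]
Op 10: route key 8: smallest pos >= 8 is 34 -> ND
Final route key 7: smallest pos >= 7 is 34 -> ND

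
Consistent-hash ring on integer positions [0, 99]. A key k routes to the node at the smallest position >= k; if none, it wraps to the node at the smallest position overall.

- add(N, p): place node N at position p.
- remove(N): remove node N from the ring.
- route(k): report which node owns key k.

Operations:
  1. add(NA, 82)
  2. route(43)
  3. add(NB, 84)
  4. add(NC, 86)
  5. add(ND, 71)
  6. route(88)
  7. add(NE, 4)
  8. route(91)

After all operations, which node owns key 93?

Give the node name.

Op 1: add NA@82 -> ring=[82:NA]
Op 2: route key 43: smallest pos >= 43 is 82 -> NA
Op 3: add NB@84 -> ring=[82:NA,84:NB]
Op 4: add NC@86 -> ring=[82:NA,84:NB,86:NC]
Op 5: add ND@71 -> ring=[71:ND,82:NA,84:NB,86:NC]
Op 6: route key 88: none >= 88, wrap to smallest pos 71 -> ND
Op 7: add NE@4 -> ring=[4:NE,71:ND,82:NA,84:NB,86:NC]
Op 8: route key 91: none >= 91, wrap to smallest pos 4 -> NE
Final route key 93: none >= 93, wrap to smallest pos 4 -> NE

Answer: NE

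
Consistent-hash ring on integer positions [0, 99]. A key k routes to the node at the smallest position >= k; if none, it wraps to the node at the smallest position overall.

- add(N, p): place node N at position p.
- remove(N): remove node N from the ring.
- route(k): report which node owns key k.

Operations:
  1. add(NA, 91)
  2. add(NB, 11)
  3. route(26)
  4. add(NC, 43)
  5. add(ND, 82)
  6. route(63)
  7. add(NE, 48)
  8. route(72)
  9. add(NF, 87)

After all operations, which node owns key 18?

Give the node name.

Op 1: add NA@91 -> ring=[91:NA]
Op 2: add NB@11 -> ring=[11:NB,91:NA]
Op 3: route key 26: smallest pos >= 26 is 91 -> NA
Op 4: add NC@43 -> ring=[11:NB,43:NC,91:NA]
Op 5: add ND@82 -> ring=[11:NB,43:NC,82:ND,91:NA]
Op 6: route key 63: smallest pos >= 63 is 82 -> ND
Op 7: add NE@48 -> ring=[11:NB,43:NC,48:NE,82:ND,91:NA]
Op 8: route key 72: smallest pos >= 72 is 82 -> ND
Op 9: add NF@87 -> ring=[11:NB,43:NC,48:NE,82:ND,87:NF,91:NA]
Final route key 18: smallest pos >= 18 is 43 -> NC

Answer: NC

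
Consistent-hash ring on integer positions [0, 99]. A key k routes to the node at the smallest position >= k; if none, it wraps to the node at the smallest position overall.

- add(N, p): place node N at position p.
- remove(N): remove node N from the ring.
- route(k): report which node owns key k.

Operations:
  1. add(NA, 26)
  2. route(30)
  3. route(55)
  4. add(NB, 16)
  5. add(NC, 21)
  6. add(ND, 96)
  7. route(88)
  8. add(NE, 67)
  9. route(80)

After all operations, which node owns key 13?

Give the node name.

Op 1: add NA@26 -> ring=[26:NA]
Op 2: route key 30: none >= 30, wrap to smallest pos 26 -> NA
Op 3: route key 55: none >= 55, wrap to smallest pos 26 -> NA
Op 4: add NB@16 -> ring=[16:NB,26:NA]
Op 5: add NC@21 -> ring=[16:NB,21:NC,26:NA]
Op 6: add ND@96 -> ring=[16:NB,21:NC,26:NA,96:ND]
Op 7: route key 88: smallest pos >= 88 is 96 -> ND
Op 8: add NE@67 -> ring=[16:NB,21:NC,26:NA,67:NE,96:ND]
Op 9: route key 80: smallest pos >= 80 is 96 -> ND
Final route key 13: smallest pos >= 13 is 16 -> NB

Answer: NB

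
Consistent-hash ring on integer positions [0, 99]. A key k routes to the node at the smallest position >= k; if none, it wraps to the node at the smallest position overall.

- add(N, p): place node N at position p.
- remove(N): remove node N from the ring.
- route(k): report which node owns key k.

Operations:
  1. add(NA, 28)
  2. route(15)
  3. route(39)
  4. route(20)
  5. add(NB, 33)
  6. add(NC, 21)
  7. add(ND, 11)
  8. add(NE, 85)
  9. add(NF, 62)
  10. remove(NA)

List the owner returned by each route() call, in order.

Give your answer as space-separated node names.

Op 1: add NA@28 -> ring=[28:NA]
Op 2: route key 15: smallest pos >= 15 is 28 -> NA
Op 3: route key 39: none >= 39, wrap to smallest pos 28 -> NA
Op 4: route key 20: smallest pos >= 20 is 28 -> NA
Op 5: add NB@33 -> ring=[28:NA,33:NB]
Op 6: add NC@21 -> ring=[21:NC,28:NA,33:NB]
Op 7: add ND@11 -> ring=[11:ND,21:NC,28:NA,33:NB]
Op 8: add NE@85 -> ring=[11:ND,21:NC,28:NA,33:NB,85:NE]
Op 9: add NF@62 -> ring=[11:ND,21:NC,28:NA,33:NB,62:NF,85:NE]
Op 10: remove NA -> ring=[11:ND,21:NC,33:NB,62:NF,85:NE]

Answer: NA NA NA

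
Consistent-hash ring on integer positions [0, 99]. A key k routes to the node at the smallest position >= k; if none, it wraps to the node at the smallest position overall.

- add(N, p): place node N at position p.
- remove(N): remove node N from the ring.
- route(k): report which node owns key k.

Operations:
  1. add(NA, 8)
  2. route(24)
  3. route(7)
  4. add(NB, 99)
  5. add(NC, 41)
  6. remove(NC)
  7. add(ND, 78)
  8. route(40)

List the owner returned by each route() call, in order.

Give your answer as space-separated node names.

Answer: NA NA ND

Derivation:
Op 1: add NA@8 -> ring=[8:NA]
Op 2: route key 24: none >= 24, wrap to smallest pos 8 -> NA
Op 3: route key 7: smallest pos >= 7 is 8 -> NA
Op 4: add NB@99 -> ring=[8:NA,99:NB]
Op 5: add NC@41 -> ring=[8:NA,41:NC,99:NB]
Op 6: remove NC -> ring=[8:NA,99:NB]
Op 7: add ND@78 -> ring=[8:NA,78:ND,99:NB]
Op 8: route key 40: smallest pos >= 40 is 78 -> ND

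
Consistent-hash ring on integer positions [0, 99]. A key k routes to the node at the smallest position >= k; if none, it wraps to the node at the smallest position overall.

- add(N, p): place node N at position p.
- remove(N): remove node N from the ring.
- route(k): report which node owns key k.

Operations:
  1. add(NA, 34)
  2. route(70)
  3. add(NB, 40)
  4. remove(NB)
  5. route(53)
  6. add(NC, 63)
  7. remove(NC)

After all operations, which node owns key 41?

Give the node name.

Op 1: add NA@34 -> ring=[34:NA]
Op 2: route key 70: none >= 70, wrap to smallest pos 34 -> NA
Op 3: add NB@40 -> ring=[34:NA,40:NB]
Op 4: remove NB -> ring=[34:NA]
Op 5: route key 53: none >= 53, wrap to smallest pos 34 -> NA
Op 6: add NC@63 -> ring=[34:NA,63:NC]
Op 7: remove NC -> ring=[34:NA]
Final route key 41: none >= 41, wrap to smallest pos 34 -> NA

Answer: NA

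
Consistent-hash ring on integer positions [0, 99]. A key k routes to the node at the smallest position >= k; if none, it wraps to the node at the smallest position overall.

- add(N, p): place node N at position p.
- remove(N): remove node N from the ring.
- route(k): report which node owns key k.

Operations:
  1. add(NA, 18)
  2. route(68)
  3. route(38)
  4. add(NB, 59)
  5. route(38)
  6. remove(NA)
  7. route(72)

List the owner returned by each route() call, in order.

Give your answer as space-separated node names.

Op 1: add NA@18 -> ring=[18:NA]
Op 2: route key 68: none >= 68, wrap to smallest pos 18 -> NA
Op 3: route key 38: none >= 38, wrap to smallest pos 18 -> NA
Op 4: add NB@59 -> ring=[18:NA,59:NB]
Op 5: route key 38: smallest pos >= 38 is 59 -> NB
Op 6: remove NA -> ring=[59:NB]
Op 7: route key 72: none >= 72, wrap to smallest pos 59 -> NB

Answer: NA NA NB NB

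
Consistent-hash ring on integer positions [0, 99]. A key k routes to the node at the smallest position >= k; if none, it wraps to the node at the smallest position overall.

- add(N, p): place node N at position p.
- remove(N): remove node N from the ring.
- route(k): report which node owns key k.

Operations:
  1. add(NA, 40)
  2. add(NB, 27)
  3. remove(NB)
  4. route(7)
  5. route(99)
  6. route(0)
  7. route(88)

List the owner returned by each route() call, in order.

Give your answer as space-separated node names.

Op 1: add NA@40 -> ring=[40:NA]
Op 2: add NB@27 -> ring=[27:NB,40:NA]
Op 3: remove NB -> ring=[40:NA]
Op 4: route key 7: smallest pos >= 7 is 40 -> NA
Op 5: route key 99: none >= 99, wrap to smallest pos 40 -> NA
Op 6: route key 0: smallest pos >= 0 is 40 -> NA
Op 7: route key 88: none >= 88, wrap to smallest pos 40 -> NA

Answer: NA NA NA NA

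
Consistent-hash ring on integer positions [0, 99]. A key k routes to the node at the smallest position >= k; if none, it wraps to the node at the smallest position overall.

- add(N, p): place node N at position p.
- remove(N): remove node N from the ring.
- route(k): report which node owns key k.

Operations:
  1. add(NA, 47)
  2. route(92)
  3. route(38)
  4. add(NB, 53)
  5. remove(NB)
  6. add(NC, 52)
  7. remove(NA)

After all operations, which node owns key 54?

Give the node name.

Answer: NC

Derivation:
Op 1: add NA@47 -> ring=[47:NA]
Op 2: route key 92: none >= 92, wrap to smallest pos 47 -> NA
Op 3: route key 38: smallest pos >= 38 is 47 -> NA
Op 4: add NB@53 -> ring=[47:NA,53:NB]
Op 5: remove NB -> ring=[47:NA]
Op 6: add NC@52 -> ring=[47:NA,52:NC]
Op 7: remove NA -> ring=[52:NC]
Final route key 54: none >= 54, wrap to smallest pos 52 -> NC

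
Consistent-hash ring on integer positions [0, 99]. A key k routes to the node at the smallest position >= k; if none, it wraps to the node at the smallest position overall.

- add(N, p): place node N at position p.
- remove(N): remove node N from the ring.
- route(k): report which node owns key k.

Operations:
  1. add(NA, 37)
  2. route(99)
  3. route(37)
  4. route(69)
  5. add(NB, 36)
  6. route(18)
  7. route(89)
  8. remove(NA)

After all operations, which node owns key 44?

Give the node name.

Op 1: add NA@37 -> ring=[37:NA]
Op 2: route key 99: none >= 99, wrap to smallest pos 37 -> NA
Op 3: route key 37: smallest pos >= 37 is 37 -> NA
Op 4: route key 69: none >= 69, wrap to smallest pos 37 -> NA
Op 5: add NB@36 -> ring=[36:NB,37:NA]
Op 6: route key 18: smallest pos >= 18 is 36 -> NB
Op 7: route key 89: none >= 89, wrap to smallest pos 36 -> NB
Op 8: remove NA -> ring=[36:NB]
Final route key 44: none >= 44, wrap to smallest pos 36 -> NB

Answer: NB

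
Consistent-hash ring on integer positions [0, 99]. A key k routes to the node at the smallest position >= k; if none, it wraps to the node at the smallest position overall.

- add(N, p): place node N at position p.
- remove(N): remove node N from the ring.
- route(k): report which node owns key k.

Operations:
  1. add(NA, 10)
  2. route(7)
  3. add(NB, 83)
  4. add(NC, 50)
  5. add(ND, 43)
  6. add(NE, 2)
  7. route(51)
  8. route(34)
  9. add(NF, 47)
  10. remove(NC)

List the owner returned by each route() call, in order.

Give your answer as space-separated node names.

Op 1: add NA@10 -> ring=[10:NA]
Op 2: route key 7: smallest pos >= 7 is 10 -> NA
Op 3: add NB@83 -> ring=[10:NA,83:NB]
Op 4: add NC@50 -> ring=[10:NA,50:NC,83:NB]
Op 5: add ND@43 -> ring=[10:NA,43:ND,50:NC,83:NB]
Op 6: add NE@2 -> ring=[2:NE,10:NA,43:ND,50:NC,83:NB]
Op 7: route key 51: smallest pos >= 51 is 83 -> NB
Op 8: route key 34: smallest pos >= 34 is 43 -> ND
Op 9: add NF@47 -> ring=[2:NE,10:NA,43:ND,47:NF,50:NC,83:NB]
Op 10: remove NC -> ring=[2:NE,10:NA,43:ND,47:NF,83:NB]

Answer: NA NB ND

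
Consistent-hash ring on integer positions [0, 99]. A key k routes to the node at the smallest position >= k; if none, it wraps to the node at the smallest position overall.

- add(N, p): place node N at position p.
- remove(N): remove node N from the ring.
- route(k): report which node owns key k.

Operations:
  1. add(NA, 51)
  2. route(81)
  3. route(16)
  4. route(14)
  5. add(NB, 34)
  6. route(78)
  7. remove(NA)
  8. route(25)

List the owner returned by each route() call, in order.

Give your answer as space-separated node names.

Op 1: add NA@51 -> ring=[51:NA]
Op 2: route key 81: none >= 81, wrap to smallest pos 51 -> NA
Op 3: route key 16: smallest pos >= 16 is 51 -> NA
Op 4: route key 14: smallest pos >= 14 is 51 -> NA
Op 5: add NB@34 -> ring=[34:NB,51:NA]
Op 6: route key 78: none >= 78, wrap to smallest pos 34 -> NB
Op 7: remove NA -> ring=[34:NB]
Op 8: route key 25: smallest pos >= 25 is 34 -> NB

Answer: NA NA NA NB NB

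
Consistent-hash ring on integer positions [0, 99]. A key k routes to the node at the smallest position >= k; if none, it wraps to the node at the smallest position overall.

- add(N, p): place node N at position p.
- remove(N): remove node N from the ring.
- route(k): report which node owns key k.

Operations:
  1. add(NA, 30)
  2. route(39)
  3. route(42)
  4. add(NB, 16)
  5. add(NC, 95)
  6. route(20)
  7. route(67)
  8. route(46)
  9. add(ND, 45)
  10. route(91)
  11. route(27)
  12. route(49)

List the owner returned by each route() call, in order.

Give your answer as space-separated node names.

Op 1: add NA@30 -> ring=[30:NA]
Op 2: route key 39: none >= 39, wrap to smallest pos 30 -> NA
Op 3: route key 42: none >= 42, wrap to smallest pos 30 -> NA
Op 4: add NB@16 -> ring=[16:NB,30:NA]
Op 5: add NC@95 -> ring=[16:NB,30:NA,95:NC]
Op 6: route key 20: smallest pos >= 20 is 30 -> NA
Op 7: route key 67: smallest pos >= 67 is 95 -> NC
Op 8: route key 46: smallest pos >= 46 is 95 -> NC
Op 9: add ND@45 -> ring=[16:NB,30:NA,45:ND,95:NC]
Op 10: route key 91: smallest pos >= 91 is 95 -> NC
Op 11: route key 27: smallest pos >= 27 is 30 -> NA
Op 12: route key 49: smallest pos >= 49 is 95 -> NC

Answer: NA NA NA NC NC NC NA NC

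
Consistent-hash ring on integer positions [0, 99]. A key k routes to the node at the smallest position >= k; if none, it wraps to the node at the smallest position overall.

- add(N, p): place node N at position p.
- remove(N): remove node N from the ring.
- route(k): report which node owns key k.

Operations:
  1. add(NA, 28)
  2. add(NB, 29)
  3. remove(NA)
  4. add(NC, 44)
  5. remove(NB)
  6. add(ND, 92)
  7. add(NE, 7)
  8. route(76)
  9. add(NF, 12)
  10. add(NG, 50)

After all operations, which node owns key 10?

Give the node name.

Op 1: add NA@28 -> ring=[28:NA]
Op 2: add NB@29 -> ring=[28:NA,29:NB]
Op 3: remove NA -> ring=[29:NB]
Op 4: add NC@44 -> ring=[29:NB,44:NC]
Op 5: remove NB -> ring=[44:NC]
Op 6: add ND@92 -> ring=[44:NC,92:ND]
Op 7: add NE@7 -> ring=[7:NE,44:NC,92:ND]
Op 8: route key 76: smallest pos >= 76 is 92 -> ND
Op 9: add NF@12 -> ring=[7:NE,12:NF,44:NC,92:ND]
Op 10: add NG@50 -> ring=[7:NE,12:NF,44:NC,50:NG,92:ND]
Final route key 10: smallest pos >= 10 is 12 -> NF

Answer: NF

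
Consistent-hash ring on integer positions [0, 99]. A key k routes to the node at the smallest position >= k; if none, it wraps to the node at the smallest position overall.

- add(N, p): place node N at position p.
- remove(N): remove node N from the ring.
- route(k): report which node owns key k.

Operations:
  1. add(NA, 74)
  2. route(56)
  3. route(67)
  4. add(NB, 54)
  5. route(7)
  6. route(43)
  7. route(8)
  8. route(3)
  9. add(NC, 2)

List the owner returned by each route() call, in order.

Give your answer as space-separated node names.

Answer: NA NA NB NB NB NB

Derivation:
Op 1: add NA@74 -> ring=[74:NA]
Op 2: route key 56: smallest pos >= 56 is 74 -> NA
Op 3: route key 67: smallest pos >= 67 is 74 -> NA
Op 4: add NB@54 -> ring=[54:NB,74:NA]
Op 5: route key 7: smallest pos >= 7 is 54 -> NB
Op 6: route key 43: smallest pos >= 43 is 54 -> NB
Op 7: route key 8: smallest pos >= 8 is 54 -> NB
Op 8: route key 3: smallest pos >= 3 is 54 -> NB
Op 9: add NC@2 -> ring=[2:NC,54:NB,74:NA]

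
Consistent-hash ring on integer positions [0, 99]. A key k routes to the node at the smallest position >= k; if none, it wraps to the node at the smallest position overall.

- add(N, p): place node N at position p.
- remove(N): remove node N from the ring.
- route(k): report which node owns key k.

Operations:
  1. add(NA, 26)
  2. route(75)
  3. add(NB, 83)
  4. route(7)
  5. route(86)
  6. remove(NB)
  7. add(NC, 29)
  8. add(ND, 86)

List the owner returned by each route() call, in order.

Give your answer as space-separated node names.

Answer: NA NA NA

Derivation:
Op 1: add NA@26 -> ring=[26:NA]
Op 2: route key 75: none >= 75, wrap to smallest pos 26 -> NA
Op 3: add NB@83 -> ring=[26:NA,83:NB]
Op 4: route key 7: smallest pos >= 7 is 26 -> NA
Op 5: route key 86: none >= 86, wrap to smallest pos 26 -> NA
Op 6: remove NB -> ring=[26:NA]
Op 7: add NC@29 -> ring=[26:NA,29:NC]
Op 8: add ND@86 -> ring=[26:NA,29:NC,86:ND]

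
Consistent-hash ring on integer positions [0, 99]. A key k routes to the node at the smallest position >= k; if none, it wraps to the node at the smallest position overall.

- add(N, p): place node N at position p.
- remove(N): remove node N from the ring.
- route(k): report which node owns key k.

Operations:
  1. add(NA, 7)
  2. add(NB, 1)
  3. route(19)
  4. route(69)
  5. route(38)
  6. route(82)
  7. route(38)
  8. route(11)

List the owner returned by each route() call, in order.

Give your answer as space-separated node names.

Op 1: add NA@7 -> ring=[7:NA]
Op 2: add NB@1 -> ring=[1:NB,7:NA]
Op 3: route key 19: none >= 19, wrap to smallest pos 1 -> NB
Op 4: route key 69: none >= 69, wrap to smallest pos 1 -> NB
Op 5: route key 38: none >= 38, wrap to smallest pos 1 -> NB
Op 6: route key 82: none >= 82, wrap to smallest pos 1 -> NB
Op 7: route key 38: none >= 38, wrap to smallest pos 1 -> NB
Op 8: route key 11: none >= 11, wrap to smallest pos 1 -> NB

Answer: NB NB NB NB NB NB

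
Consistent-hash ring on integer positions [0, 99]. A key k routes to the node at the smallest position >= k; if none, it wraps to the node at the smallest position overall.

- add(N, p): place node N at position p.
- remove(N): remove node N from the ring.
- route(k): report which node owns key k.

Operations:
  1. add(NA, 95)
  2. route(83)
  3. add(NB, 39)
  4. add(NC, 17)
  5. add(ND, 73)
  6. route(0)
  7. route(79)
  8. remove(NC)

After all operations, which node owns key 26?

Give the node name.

Op 1: add NA@95 -> ring=[95:NA]
Op 2: route key 83: smallest pos >= 83 is 95 -> NA
Op 3: add NB@39 -> ring=[39:NB,95:NA]
Op 4: add NC@17 -> ring=[17:NC,39:NB,95:NA]
Op 5: add ND@73 -> ring=[17:NC,39:NB,73:ND,95:NA]
Op 6: route key 0: smallest pos >= 0 is 17 -> NC
Op 7: route key 79: smallest pos >= 79 is 95 -> NA
Op 8: remove NC -> ring=[39:NB,73:ND,95:NA]
Final route key 26: smallest pos >= 26 is 39 -> NB

Answer: NB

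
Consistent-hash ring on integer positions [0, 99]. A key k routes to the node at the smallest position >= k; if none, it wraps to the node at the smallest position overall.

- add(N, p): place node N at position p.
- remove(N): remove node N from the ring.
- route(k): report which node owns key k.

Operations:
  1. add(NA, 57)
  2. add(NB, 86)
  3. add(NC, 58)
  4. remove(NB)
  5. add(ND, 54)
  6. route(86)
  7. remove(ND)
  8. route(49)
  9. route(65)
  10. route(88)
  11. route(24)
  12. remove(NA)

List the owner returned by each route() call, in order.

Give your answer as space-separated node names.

Op 1: add NA@57 -> ring=[57:NA]
Op 2: add NB@86 -> ring=[57:NA,86:NB]
Op 3: add NC@58 -> ring=[57:NA,58:NC,86:NB]
Op 4: remove NB -> ring=[57:NA,58:NC]
Op 5: add ND@54 -> ring=[54:ND,57:NA,58:NC]
Op 6: route key 86: none >= 86, wrap to smallest pos 54 -> ND
Op 7: remove ND -> ring=[57:NA,58:NC]
Op 8: route key 49: smallest pos >= 49 is 57 -> NA
Op 9: route key 65: none >= 65, wrap to smallest pos 57 -> NA
Op 10: route key 88: none >= 88, wrap to smallest pos 57 -> NA
Op 11: route key 24: smallest pos >= 24 is 57 -> NA
Op 12: remove NA -> ring=[58:NC]

Answer: ND NA NA NA NA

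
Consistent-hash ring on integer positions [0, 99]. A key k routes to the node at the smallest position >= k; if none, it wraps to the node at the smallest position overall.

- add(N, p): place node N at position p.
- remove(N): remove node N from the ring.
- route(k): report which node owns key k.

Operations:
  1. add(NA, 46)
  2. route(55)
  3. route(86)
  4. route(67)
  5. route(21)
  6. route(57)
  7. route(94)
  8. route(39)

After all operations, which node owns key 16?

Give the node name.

Op 1: add NA@46 -> ring=[46:NA]
Op 2: route key 55: none >= 55, wrap to smallest pos 46 -> NA
Op 3: route key 86: none >= 86, wrap to smallest pos 46 -> NA
Op 4: route key 67: none >= 67, wrap to smallest pos 46 -> NA
Op 5: route key 21: smallest pos >= 21 is 46 -> NA
Op 6: route key 57: none >= 57, wrap to smallest pos 46 -> NA
Op 7: route key 94: none >= 94, wrap to smallest pos 46 -> NA
Op 8: route key 39: smallest pos >= 39 is 46 -> NA
Final route key 16: smallest pos >= 16 is 46 -> NA

Answer: NA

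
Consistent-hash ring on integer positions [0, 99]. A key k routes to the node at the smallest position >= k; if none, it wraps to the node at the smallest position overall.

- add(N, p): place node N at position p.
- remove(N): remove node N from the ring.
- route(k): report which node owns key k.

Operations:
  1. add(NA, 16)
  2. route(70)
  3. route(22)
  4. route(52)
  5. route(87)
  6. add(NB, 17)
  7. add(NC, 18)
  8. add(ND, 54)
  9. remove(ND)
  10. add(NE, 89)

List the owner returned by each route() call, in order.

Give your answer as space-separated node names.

Answer: NA NA NA NA

Derivation:
Op 1: add NA@16 -> ring=[16:NA]
Op 2: route key 70: none >= 70, wrap to smallest pos 16 -> NA
Op 3: route key 22: none >= 22, wrap to smallest pos 16 -> NA
Op 4: route key 52: none >= 52, wrap to smallest pos 16 -> NA
Op 5: route key 87: none >= 87, wrap to smallest pos 16 -> NA
Op 6: add NB@17 -> ring=[16:NA,17:NB]
Op 7: add NC@18 -> ring=[16:NA,17:NB,18:NC]
Op 8: add ND@54 -> ring=[16:NA,17:NB,18:NC,54:ND]
Op 9: remove ND -> ring=[16:NA,17:NB,18:NC]
Op 10: add NE@89 -> ring=[16:NA,17:NB,18:NC,89:NE]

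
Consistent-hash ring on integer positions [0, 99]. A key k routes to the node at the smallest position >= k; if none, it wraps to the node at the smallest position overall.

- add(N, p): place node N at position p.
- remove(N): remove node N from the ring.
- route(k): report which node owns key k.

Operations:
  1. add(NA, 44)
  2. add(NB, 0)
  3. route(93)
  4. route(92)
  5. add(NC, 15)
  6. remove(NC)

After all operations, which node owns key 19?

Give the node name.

Answer: NA

Derivation:
Op 1: add NA@44 -> ring=[44:NA]
Op 2: add NB@0 -> ring=[0:NB,44:NA]
Op 3: route key 93: none >= 93, wrap to smallest pos 0 -> NB
Op 4: route key 92: none >= 92, wrap to smallest pos 0 -> NB
Op 5: add NC@15 -> ring=[0:NB,15:NC,44:NA]
Op 6: remove NC -> ring=[0:NB,44:NA]
Final route key 19: smallest pos >= 19 is 44 -> NA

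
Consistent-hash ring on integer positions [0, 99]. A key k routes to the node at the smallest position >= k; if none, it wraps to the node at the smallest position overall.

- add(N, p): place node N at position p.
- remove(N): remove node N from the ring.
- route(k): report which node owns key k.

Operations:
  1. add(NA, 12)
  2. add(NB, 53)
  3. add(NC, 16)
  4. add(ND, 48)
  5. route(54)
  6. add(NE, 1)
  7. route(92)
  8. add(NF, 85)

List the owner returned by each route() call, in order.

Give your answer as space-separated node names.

Op 1: add NA@12 -> ring=[12:NA]
Op 2: add NB@53 -> ring=[12:NA,53:NB]
Op 3: add NC@16 -> ring=[12:NA,16:NC,53:NB]
Op 4: add ND@48 -> ring=[12:NA,16:NC,48:ND,53:NB]
Op 5: route key 54: none >= 54, wrap to smallest pos 12 -> NA
Op 6: add NE@1 -> ring=[1:NE,12:NA,16:NC,48:ND,53:NB]
Op 7: route key 92: none >= 92, wrap to smallest pos 1 -> NE
Op 8: add NF@85 -> ring=[1:NE,12:NA,16:NC,48:ND,53:NB,85:NF]

Answer: NA NE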